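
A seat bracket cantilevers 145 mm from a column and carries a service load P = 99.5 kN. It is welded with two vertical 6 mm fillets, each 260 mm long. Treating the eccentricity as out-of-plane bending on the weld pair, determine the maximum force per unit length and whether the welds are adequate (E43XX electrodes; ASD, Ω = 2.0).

f_max ≈ 668 N/mm; NOT adequate

E43XX → F_EXX = 430 MPa.
L_w = 2 × 260 = 520 mm; section modulus (unit throat) S = 2 × L²/6 = 22530 mm².
Direct shear f_v = P/L_w = 99.5×10³/520 = 191.3 N/mm.
Moment M = P × e = 99.5×10³ × 145 = 14428000 N·mm; bending f_b = M/S = 640.3 N/mm.
f_max = √(f_v² + f_b²) = √(191.3² + 640.3²) = 668.3 N/mm.
r_n/Ω = (1/2.0) × 0.6 × 430 × (0.707 × 6) = 547.2 N/mm → NOT adequate.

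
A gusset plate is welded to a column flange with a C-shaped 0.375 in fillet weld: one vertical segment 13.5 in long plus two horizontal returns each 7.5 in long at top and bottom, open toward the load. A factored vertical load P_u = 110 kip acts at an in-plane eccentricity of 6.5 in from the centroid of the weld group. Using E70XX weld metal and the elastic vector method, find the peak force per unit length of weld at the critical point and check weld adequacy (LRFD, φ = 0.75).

f_max ≈ 8.86 kip/in; NOT adequate

E70XX → F_EXX = 70 ksi.
Total weld length L_w = 28.5 in. Treat welds as unit-width lines.
Centroid: x̄ = 2×7.5×3.75 / 28.5 = 1.974 in from the vertical weld.
Polar moment about centroid: J = I_x + I_y = [13.5³/12 + 2×7.5×6.75²] + [13.5×1.974² + 2(7.5³/12 + 7.5×1.776²)] = 1059 in³.
Direct shear f_v = P/L_w = 110 / 28.5 = 3.86 kip/in (vertical).
Torsion M = P·e = 110 × 6.5 = 715 kip·in.
Critical point at (x, y) = (5.526, 6.75) from centroid. f_tx = M·y/J = 4.559 kip/in; f_ty = M·x/J = 3.732 kip/in.
Resultant f_max = √[f_tx² + (f_v + f_ty)²] = √[4.559² + (3.86 + 3.732)²] = 8.855 kip/in.
Capacity per unit length: φr_n = 0.75 × 0.6 × 70 × (0.707 × 0.375) = 8.351 kip/in.
8.855 > 8.351 → NOT adequate.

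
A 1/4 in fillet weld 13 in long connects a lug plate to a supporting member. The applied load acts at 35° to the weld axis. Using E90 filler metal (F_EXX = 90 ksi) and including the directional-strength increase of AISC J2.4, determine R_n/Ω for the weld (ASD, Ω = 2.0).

R_n/Ω ≈ 75.5 kip

t_e = 0.707 × 0.25 = 0.1767 in; A_we = 0.1767 × 13 = 2.298 in².
Directional factor: 1.0 + 0.5 sin^1.5(35°) = 1.217.
F_nw = 0.6 × 90 × 1.217 = 65.73 ksi.
R_n/Ω = (65.73 × 2.298) / 2.0 = 75.51 kip.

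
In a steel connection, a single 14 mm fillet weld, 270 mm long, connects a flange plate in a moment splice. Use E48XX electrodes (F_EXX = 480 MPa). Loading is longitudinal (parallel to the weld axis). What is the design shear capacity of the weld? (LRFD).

φR_n ≈ 577 kN

Effective throat t_e = 0.707 × 14 = 9.898 mm.
Total length L = 270 mm; A_we = 9.898 × 270 = 2672 mm².
F_nw = 0.6 F_EXX = 0.6 × 480 = 288 MPa.
φR_n = 0.75 × 288 × 2672 × 10⁻³ = 577.3 kN.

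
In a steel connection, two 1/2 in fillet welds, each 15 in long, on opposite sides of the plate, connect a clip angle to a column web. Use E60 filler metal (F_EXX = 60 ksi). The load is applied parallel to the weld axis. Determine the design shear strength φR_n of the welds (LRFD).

Effective throat t_e = 0.707 × 0.5 = 0.3535 in.
Total length L = 30 in; A_we = 0.3535 × 30 = 10.6 in².
F_nw = 0.6 F_EXX = 0.6 × 60 = 36 ksi.
φR_n = 0.75 × 36 × 10.6 = 286.3 kips.

φR_n ≈ 286 kips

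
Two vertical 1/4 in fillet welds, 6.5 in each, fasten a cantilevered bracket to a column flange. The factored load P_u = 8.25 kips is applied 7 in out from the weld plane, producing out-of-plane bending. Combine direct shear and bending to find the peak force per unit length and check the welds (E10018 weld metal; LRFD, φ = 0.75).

f_max ≈ 4.15 kip/in; adequate

E100XX → F_EXX = 100 ksi.
L_w = 2 × 6.5 = 13 in; section modulus (unit throat) S = 2 × L²/6 = 14.08 in².
Direct shear f_v = P/L_w = 8.25/13 = 0.6346 kip/in.
Moment M = P × e = 8.25 × 7 = 57.75 kip·in; bending f_b = M/S = 4.101 kip/in.
f_max = √(f_v² + f_b²) = √(0.6346² + 4.101²) = 4.149 kip/in.
φr_n = 0.75 × 0.6 × 100 × (0.707 × 0.25) = 7.954 kip/in → adequate.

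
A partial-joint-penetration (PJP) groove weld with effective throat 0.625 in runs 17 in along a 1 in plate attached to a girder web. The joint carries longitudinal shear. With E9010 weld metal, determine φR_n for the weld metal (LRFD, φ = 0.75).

E90XX → F_EXX = 90 ksi.
Effective throat (given) t_e = 0.625 in.
A_we = 0.625 × 17 = 10.62 in².
F_nw = 0.6 F_EXX = 54 ksi.
φR_n = 0.75 × 54 × 10.62 = 430.3 kips.

φR_n ≈ 430 kips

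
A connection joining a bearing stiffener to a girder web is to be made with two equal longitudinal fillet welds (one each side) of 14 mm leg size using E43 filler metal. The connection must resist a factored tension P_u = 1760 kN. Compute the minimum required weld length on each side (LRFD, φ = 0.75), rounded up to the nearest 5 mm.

E43XX → F_EXX = 430 MPa.
Throat t_e = 0.707 × 14 = 9.898 mm.
φr_n = 0.75 × 0.6 × 430 × 9.898 × 10⁻³ = 1.915 kN/mm.
L_req = P_u / φr_n = 1760 / 1.915 = 918.9 mm total.
Per side: 918.9 / 2 = 459.5 mm.
Round up → use L = 460 mm on each side.

L = 460 mm on each side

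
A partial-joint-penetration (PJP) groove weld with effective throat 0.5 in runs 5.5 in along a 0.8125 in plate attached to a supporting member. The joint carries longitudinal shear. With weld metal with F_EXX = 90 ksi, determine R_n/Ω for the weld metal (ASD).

R_n/Ω ≈ 74.2 kips

Effective throat (given) t_e = 0.5 in.
A_we = 0.5 × 5.5 = 2.75 in².
F_nw = 0.6 F_EXX = 54 ksi.
R_n/Ω = (54 × 2.75) / 2.0 = 74.25 kips.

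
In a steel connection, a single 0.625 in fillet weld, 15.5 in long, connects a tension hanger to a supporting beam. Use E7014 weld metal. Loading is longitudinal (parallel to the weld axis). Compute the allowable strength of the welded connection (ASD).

R_n/Ω ≈ 144 kip

E70XX → F_EXX = 70 ksi.
Effective throat t_e = 0.707 × 0.625 = 0.4419 in.
Total length L = 15.5 in; A_we = 0.4419 × 15.5 = 6.849 in².
F_nw = 0.6 F_EXX = 0.6 × 70 = 42 ksi.
R_n = 42 × 6.849 = 287.7 kip; R_n/Ω = 287.7/2.0 = 143.8 kip.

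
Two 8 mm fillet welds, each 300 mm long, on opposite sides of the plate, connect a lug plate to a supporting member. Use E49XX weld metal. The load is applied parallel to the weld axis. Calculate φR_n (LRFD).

E49XX → F_EXX = 490 MPa.
Effective throat t_e = 0.707 × 8 = 5.656 mm.
Total length L = 600 mm; A_we = 5.656 × 600 = 3394 mm².
F_nw = 0.6 F_EXX = 0.6 × 490 = 294 MPa.
φR_n = 0.75 × 294 × 3394 × 10⁻³ = 748.3 kN.

φR_n ≈ 748 kN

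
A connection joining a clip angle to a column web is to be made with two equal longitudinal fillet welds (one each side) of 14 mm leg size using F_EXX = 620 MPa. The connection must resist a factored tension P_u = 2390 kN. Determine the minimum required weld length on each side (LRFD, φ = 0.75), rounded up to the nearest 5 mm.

L = 435 mm on each side

Throat t_e = 0.707 × 14 = 9.898 mm.
φr_n = 0.75 × 0.6 × 620 × 9.898 × 10⁻³ = 2.762 kN/mm.
L_req = P_u / φr_n = 2390 / 2.762 = 865.5 mm total.
Per side: 865.5 / 2 = 432.7 mm.
Round up → use L = 435 mm on each side.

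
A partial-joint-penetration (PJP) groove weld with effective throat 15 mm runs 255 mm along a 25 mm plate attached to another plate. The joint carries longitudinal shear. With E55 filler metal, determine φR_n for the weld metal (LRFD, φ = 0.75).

φR_n ≈ 947 kN

E55XX → F_EXX = 550 MPa.
Effective throat (given) t_e = 15 mm.
A_we = 15 × 255 = 3825 mm².
F_nw = 0.6 F_EXX = 330 MPa.
φR_n = 0.75 × 330 × 3825 × 10⁻³ = 946.7 kN.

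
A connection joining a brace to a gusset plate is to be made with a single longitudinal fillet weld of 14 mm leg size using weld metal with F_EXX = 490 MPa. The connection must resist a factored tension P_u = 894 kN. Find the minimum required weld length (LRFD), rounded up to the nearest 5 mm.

L = 410 mm

Throat t_e = 0.707 × 14 = 9.898 mm.
φr_n = 0.75 × 0.6 × 490 × 9.898 × 10⁻³ = 2.183 kN/mm.
L_req = P_u / φr_n = 894 / 2.183 = 409.6 mm total.
Round up → use L = 410 mm.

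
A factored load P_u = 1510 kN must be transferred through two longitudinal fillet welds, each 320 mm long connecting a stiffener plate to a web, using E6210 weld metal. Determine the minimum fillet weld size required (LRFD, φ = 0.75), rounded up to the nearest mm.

w = 12 mm

E62XX → F_EXX = 620 MPa.
Total weld length L = 640 mm.
Required throat t_e = P_u / (φ × 0.6 F_EXX × L) = 1510 / (0.75 × 0.6 × 620 × 640 × 10⁻³) = 8.457 mm.
Required leg w = t_e / 0.707 = 11.96 mm → use 12 mm.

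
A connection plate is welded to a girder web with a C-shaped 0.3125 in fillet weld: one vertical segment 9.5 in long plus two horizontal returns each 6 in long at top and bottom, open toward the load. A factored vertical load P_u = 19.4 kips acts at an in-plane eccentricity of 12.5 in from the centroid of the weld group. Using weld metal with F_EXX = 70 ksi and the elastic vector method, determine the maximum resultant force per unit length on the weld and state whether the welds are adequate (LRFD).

Total weld length L_w = 21.5 in. Treat welds as unit-width lines.
Centroid: x̄ = 2×6×3 / 21.5 = 1.674 in from the vertical weld.
Polar moment about centroid: J = I_x + I_y = [9.5³/12 + 2×6×4.75²] + [9.5×1.674² + 2(6³/12 + 6×1.326²)] = 425.9 in³.
Direct shear f_v = P/L_w = 19.4 / 21.5 = 0.9023 kip/in (vertical).
Torsion M = P·e = 19.4 × 12.5 = 242.5 kip·in.
Critical point at (x, y) = (4.326, 4.75) from centroid. f_tx = M·y/J = 2.704 kip/in; f_ty = M·x/J = 2.463 kip/in.
Resultant f_max = √[f_tx² + (f_v + f_ty)²] = √[2.704² + (0.9023 + 2.463)²] = 4.317 kip/in.
Capacity per unit length: φr_n = 0.75 × 0.6 × 70 × (0.707 × 0.3125) = 6.96 kip/in.
4.317 ≤ 6.96 → adequate.

f_max ≈ 4.32 kip/in; adequate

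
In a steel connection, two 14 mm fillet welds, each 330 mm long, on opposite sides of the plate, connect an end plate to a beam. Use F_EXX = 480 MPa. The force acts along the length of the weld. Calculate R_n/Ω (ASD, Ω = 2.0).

Effective throat t_e = 0.707 × 14 = 9.898 mm.
Total length L = 660 mm; A_we = 9.898 × 660 = 6533 mm².
F_nw = 0.6 F_EXX = 0.6 × 480 = 288 MPa.
R_n = 288 × 6533 × 10⁻³ = 1881 kN; R_n/Ω = 1881/2.0 = 940.7 kN.

R_n/Ω ≈ 941 kN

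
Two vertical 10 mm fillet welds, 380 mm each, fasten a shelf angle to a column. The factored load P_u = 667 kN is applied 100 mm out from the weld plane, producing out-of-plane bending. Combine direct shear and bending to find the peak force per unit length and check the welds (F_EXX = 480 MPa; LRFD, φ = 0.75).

L_w = 2 × 380 = 760 mm; section modulus (unit throat) S = 2 × L²/6 = 48130 mm².
Direct shear f_v = P/L_w = 667×10³/760 = 877.6 N/mm.
Moment M = P × e = 667×10³ × 100 = 66700000 N·mm; bending f_b = M/S = 1386 N/mm.
f_max = √(f_v² + f_b²) = √(877.6² + 1386²) = 1640 N/mm.
φr_n = 0.75 × 0.6 × 480 × (0.707 × 10) = 1527 N/mm → NOT adequate.

f_max ≈ 1640 N/mm; NOT adequate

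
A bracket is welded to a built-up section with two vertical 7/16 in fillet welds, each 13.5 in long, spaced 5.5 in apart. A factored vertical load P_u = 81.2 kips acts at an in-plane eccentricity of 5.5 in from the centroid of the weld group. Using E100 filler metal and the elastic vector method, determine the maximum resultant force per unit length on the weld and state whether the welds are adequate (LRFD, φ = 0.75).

f_max ≈ 7.01 kip/in; adequate

E100XX → F_EXX = 100 ksi.
Total weld length L_w = 27 in. Treat welds as unit-width lines.
Polar moment about centroid: J = 2[d³/12 + d(b/2)²] = 2[13.5³/12 + 13.5×2.75²] = 614.2 in³.
Direct shear f_v = P/L_w = 81.2 / 27 = 3.007 kip/in (vertical).
Torsion M = P·e = 81.2 × 5.5 = 446.6 kip·in.
Critical point at (x, y) = (2.75, 6.75) from centroid. f_tx = M·y/J = 4.908 kip/in; f_ty = M·x/J = 1.999 kip/in.
Resultant f_max = √[f_tx² + (f_v + f_ty)²] = √[4.908² + (3.007 + 1.999)²] = 7.011 kip/in.
Capacity per unit length: φr_n = 0.75 × 0.6 × 100 × (0.707 × 0.4375) = 13.92 kip/in.
7.011 ≤ 13.92 → adequate.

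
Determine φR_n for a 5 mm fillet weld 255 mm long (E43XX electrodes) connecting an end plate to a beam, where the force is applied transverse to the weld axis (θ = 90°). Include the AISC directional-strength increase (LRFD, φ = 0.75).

E43XX → F_EXX = 430 MPa.
t_e = 0.707 × 5 = 3.535 mm; A_we = 3.535 × 255 = 901.4 mm².
Directional factor: 1.0 + 0.5 sin^1.5(90°) = 1.5.
F_nw = 0.6 × 430 × 1.5 = 387 MPa.
φR_n = 0.75 × 387 × 901.4 × 10⁻³ = 261.6 kN.

φR_n ≈ 262 kN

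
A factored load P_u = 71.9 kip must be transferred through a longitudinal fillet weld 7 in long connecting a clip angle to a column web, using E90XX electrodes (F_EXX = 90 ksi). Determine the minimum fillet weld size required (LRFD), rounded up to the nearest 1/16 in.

Total weld length L = 7 in.
Required throat t_e = P_u / (φ × 0.6 F_EXX × L) = 71.9 / (0.75 × 0.6 × 90 × 7) = 0.2536 in.
Required leg w = t_e / 0.707 = 0.3587 in → use 3/8 in.

w = 3/8 in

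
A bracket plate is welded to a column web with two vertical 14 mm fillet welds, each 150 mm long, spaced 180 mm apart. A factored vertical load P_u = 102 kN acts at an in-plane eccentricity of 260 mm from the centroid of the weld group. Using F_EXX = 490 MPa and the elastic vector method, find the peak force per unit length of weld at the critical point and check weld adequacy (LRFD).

Total weld length L_w = 300 mm. Treat welds as unit-width lines.
Polar moment about centroid: J = 2[d³/12 + d(b/2)²] = 2[150³/12 + 150×90²] = 2992000 mm³.
Direct shear f_v = P/L_w = 102×10³ / 300 = 340 N/mm (vertical).
Torsion M = P·e = 102×10³ × 260 = 26520000 N·mm.
Critical point at (x, y) = (90, 75) from centroid. f_tx = M·y/J = 664.7 N/mm; f_ty = M·x/J = 797.6 N/mm.
Resultant f_max = √[f_tx² + (f_v + f_ty)²] = √[664.7² + (340 + 797.6)²] = 1318 N/mm.
Capacity per unit length: φr_n = 0.75 × 0.6 × 490 × (0.707 × 14) = 2183 N/mm.
1318 ≤ 2183 → adequate.

f_max ≈ 1320 N/mm; adequate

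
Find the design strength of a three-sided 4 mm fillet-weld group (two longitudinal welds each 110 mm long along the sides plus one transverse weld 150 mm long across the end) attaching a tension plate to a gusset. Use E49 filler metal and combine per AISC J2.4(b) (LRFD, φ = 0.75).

E49XX → F_EXX = 490 MPa.
t_e = 0.707 × 4 = 2.828 mm.
R_nwl = 0.6 × 490 × 2.828 × 220 × 10⁻³ = 182.9 kN (longitudinal, 2 welds).
R_nwt = 0.6 × 490 × 2.828 × 150 × 10⁻³ = 124.7 kN (transverse, base value).
(i) R_nwl + R_nwt = 307.6 kN; (ii) 0.85 R_nwl + 1.5 R_nwt = 342.5 kN.
R_n = max = 342.5 kN [governs: (ii)]; φR_n = 256.9 kN.

φR_n ≈ 257 kN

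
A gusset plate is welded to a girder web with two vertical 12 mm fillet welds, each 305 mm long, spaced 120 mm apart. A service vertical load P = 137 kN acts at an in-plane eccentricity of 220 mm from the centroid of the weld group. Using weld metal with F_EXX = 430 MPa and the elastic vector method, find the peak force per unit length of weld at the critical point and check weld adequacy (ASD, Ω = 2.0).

Total weld length L_w = 610 mm. Treat welds as unit-width lines.
Polar moment about centroid: J = 2[d³/12 + d(b/2)²] = 2[305³/12 + 305×60²] = 6925000 mm³.
Direct shear f_v = P/L_w = 137×10³ / 610 = 224.6 N/mm (vertical).
Torsion M = P·e = 137×10³ × 220 = 30140000 N·mm.
Critical point at (x, y) = (60, 152.5) from centroid. f_tx = M·y/J = 663.8 N/mm; f_ty = M·x/J = 261.1 N/mm.
Resultant f_max = √[f_tx² + (f_v + f_ty)²] = √[663.8² + (224.6 + 261.1)²] = 822.5 N/mm.
Capacity per unit length: r_n/Ω = (1/2.0) × 0.6 × 430 × (0.707 × 12) = 1094 N/mm.
822.5 ≤ 1094 → adequate.

f_max ≈ 823 N/mm; adequate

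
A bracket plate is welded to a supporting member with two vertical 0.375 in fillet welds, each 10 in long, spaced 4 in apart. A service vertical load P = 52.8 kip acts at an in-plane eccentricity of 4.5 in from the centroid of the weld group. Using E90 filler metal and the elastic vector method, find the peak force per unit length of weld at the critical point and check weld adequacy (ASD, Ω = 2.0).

f_max ≈ 6.64 kip/in; adequate

E90XX → F_EXX = 90 ksi.
Total weld length L_w = 20 in. Treat welds as unit-width lines.
Polar moment about centroid: J = 2[d³/12 + d(b/2)²] = 2[10³/12 + 10×2²] = 246.7 in³.
Direct shear f_v = P/L_w = 52.8 / 20 = 2.64 kip/in (vertical).
Torsion M = P·e = 52.8 × 4.5 = 237.6 kip·in.
Critical point at (x, y) = (2, 5) from centroid. f_tx = M·y/J = 4.816 kip/in; f_ty = M·x/J = 1.926 kip/in.
Resultant f_max = √[f_tx² + (f_v + f_ty)²] = √[4.816² + (2.64 + 1.926)²] = 6.637 kip/in.
Capacity per unit length: r_n/Ω = (1/2.0) × 0.6 × 90 × (0.707 × 0.375) = 7.158 kip/in.
6.637 ≤ 7.158 → adequate.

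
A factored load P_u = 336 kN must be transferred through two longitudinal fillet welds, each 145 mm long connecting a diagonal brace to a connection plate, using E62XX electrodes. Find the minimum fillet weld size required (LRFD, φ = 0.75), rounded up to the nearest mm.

E62XX → F_EXX = 620 MPa.
Total weld length L = 290 mm.
Required throat t_e = P_u / (φ × 0.6 F_EXX × L) = 336 / (0.75 × 0.6 × 620 × 290 × 10⁻³) = 4.153 mm.
Required leg w = t_e / 0.707 = 5.874 mm → use 6 mm.

w = 6 mm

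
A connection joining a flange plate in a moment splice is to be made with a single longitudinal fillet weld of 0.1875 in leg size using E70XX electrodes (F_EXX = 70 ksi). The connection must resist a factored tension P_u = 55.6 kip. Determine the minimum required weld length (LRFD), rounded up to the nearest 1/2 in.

L = 13.5 in

Throat t_e = 0.707 × 0.1875 = 0.1326 in.
φr_n = 0.75 × 0.6 × 70 × 0.1326 = 4.176 kip/in.
L_req = P_u / φr_n = 55.6 / 4.176 = 13.32 in total.
Round up → use L = 13.5 in.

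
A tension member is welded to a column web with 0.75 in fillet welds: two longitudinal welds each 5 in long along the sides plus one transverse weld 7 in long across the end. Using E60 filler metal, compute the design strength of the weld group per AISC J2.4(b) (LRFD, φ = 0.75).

E60XX → F_EXX = 60 ksi.
t_e = 0.707 × 0.75 = 0.5302 in.
R_nwl = 0.6 × 60 × 0.5302 × 10 = 190.9 kips (longitudinal, 2 welds).
R_nwt = 0.6 × 60 × 0.5302 × 7 = 133.6 kips (transverse, base value).
(i) R_nwl + R_nwt = 324.5 kips; (ii) 0.85 R_nwl + 1.5 R_nwt = 362.7 kips.
R_n = max = 362.7 kips [governs: (ii)]; φR_n = 272 kips.

φR_n ≈ 272 kips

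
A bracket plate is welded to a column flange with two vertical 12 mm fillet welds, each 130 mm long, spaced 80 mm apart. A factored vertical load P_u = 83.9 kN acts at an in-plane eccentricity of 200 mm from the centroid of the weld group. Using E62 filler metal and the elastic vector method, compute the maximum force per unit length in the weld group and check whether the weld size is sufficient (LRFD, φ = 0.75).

E62XX → F_EXX = 620 MPa.
Total weld length L_w = 260 mm. Treat welds as unit-width lines.
Polar moment about centroid: J = 2[d³/12 + d(b/2)²] = 2[130³/12 + 130×40²] = 782200 mm³.
Direct shear f_v = P/L_w = 83.9×10³ / 260 = 322.7 N/mm (vertical).
Torsion M = P·e = 83.9×10³ × 200 = 16780000 N·mm.
Critical point at (x, y) = (40, 65) from centroid. f_tx = M·y/J = 1394 N/mm; f_ty = M·x/J = 858.1 N/mm.
Resultant f_max = √[f_tx² + (f_v + f_ty)²] = √[1394² + (322.7 + 858.1)²] = 1827 N/mm.
Capacity per unit length: φr_n = 0.75 × 0.6 × 620 × (0.707 × 12) = 2367 N/mm.
1827 ≤ 2367 → adequate.

f_max ≈ 1830 N/mm; adequate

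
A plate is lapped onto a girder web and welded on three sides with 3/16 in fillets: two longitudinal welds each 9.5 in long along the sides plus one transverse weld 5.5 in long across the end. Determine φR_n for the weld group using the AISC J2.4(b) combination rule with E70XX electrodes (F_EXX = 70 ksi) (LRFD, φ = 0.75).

φR_n ≈ 102 kip

t_e = 0.707 × 0.1875 = 0.1326 in.
R_nwl = 0.6 × 70 × 0.1326 × 19 = 105.8 kip (longitudinal, 2 welds).
R_nwt = 0.6 × 70 × 0.1326 × 5.5 = 30.62 kip (transverse, base value).
(i) R_nwl + R_nwt = 136.4 kip; (ii) 0.85 R_nwl + 1.5 R_nwt = 135.9 kip.
R_n = max = 136.4 kip [governs: (i)]; φR_n = 102.3 kip.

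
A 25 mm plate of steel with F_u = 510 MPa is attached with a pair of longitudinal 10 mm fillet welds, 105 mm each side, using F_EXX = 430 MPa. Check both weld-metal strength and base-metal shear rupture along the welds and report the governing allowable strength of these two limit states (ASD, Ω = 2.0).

t_e = 0.707 × 10 = 7.07 mm; L = 210 mm.
Weld metal: R_n/Ω = (1/2.0) × 0.6 × 430 × 7.07 × 210 × 10⁻³ = 191.5 kN.
Base metal (shear rupture): R_n/Ω = (1/2.0) × 0.6 × 510 × 25 × 210 × 10⁻³ = 803.2 kN.
Governing: weld metal.

R_n/Ω ≈ 192 kN (weld metal governs)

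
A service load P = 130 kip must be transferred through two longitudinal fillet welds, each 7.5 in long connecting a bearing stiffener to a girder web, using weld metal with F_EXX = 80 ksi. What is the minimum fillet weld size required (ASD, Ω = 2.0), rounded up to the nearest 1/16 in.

Total weld length L = 15 in.
Required throat t_e = P × Ω / (0.6 F_EXX × L) = 130 × 2.0 / (0.6 × 80 × 15) = 0.3611 in.
Required leg w = t_e / 0.707 = 0.5108 in → use 9/16 in.

w = 9/16 in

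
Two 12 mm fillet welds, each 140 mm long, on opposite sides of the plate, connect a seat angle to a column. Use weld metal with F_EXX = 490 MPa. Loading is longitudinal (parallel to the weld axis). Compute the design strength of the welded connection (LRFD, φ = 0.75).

φR_n ≈ 524 kN

Effective throat t_e = 0.707 × 12 = 8.484 mm.
Total length L = 280 mm; A_we = 8.484 × 280 = 2376 mm².
F_nw = 0.6 F_EXX = 0.6 × 490 = 294 MPa.
φR_n = 0.75 × 294 × 2376 × 10⁻³ = 523.8 kN.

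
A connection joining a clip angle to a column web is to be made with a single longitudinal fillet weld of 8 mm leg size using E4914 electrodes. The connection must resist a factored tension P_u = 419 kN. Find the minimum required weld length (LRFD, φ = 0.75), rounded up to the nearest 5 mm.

L = 340 mm

E49XX → F_EXX = 490 MPa.
Throat t_e = 0.707 × 8 = 5.656 mm.
φr_n = 0.75 × 0.6 × 490 × 5.656 × 10⁻³ = 1.247 kN/mm.
L_req = P_u / φr_n = 419 / 1.247 = 336 mm total.
Round up → use L = 340 mm.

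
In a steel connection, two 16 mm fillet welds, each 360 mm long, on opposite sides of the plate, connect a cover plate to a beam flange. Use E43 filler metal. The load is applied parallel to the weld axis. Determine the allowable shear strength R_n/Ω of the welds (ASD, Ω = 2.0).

E43XX → F_EXX = 430 MPa.
Effective throat t_e = 0.707 × 16 = 11.31 mm.
Total length L = 720 mm; A_we = 11.31 × 720 = 8145 mm².
F_nw = 0.6 F_EXX = 0.6 × 430 = 258 MPa.
R_n = 258 × 8145 × 10⁻³ = 2101 kN; R_n/Ω = 2101/2.0 = 1051 kN.

R_n/Ω ≈ 1050 kN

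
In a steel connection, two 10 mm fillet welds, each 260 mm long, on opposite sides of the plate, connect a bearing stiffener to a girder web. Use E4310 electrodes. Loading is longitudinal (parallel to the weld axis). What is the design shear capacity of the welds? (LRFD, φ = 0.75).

φR_n ≈ 711 kN

E43XX → F_EXX = 430 MPa.
Effective throat t_e = 0.707 × 10 = 7.07 mm.
Total length L = 520 mm; A_we = 7.07 × 520 = 3676 mm².
F_nw = 0.6 F_EXX = 0.6 × 430 = 258 MPa.
φR_n = 0.75 × 258 × 3676 × 10⁻³ = 711.4 kN.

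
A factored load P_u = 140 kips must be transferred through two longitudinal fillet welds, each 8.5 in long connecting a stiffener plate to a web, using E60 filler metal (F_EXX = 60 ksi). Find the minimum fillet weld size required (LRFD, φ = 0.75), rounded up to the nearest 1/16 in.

w = 7/16 in

Total weld length L = 17 in.
Required throat t_e = P_u / (φ × 0.6 F_EXX × L) = 140 / (0.75 × 0.6 × 60 × 17) = 0.305 in.
Required leg w = t_e / 0.707 = 0.4314 in → use 7/16 in.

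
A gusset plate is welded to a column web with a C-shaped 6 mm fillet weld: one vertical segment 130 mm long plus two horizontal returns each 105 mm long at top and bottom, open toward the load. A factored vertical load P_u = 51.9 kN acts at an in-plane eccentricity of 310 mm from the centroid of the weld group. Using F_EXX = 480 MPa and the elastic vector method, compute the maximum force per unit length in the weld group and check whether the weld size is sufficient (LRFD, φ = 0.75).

Total weld length L_w = 340 mm. Treat welds as unit-width lines.
Centroid: x̄ = 2×105×52.5 / 340 = 32.43 mm from the vertical weld.
Polar moment about centroid: J = I_x + I_y = [130³/12 + 2×105×65²] + [130×32.43² + 2(105³/12 + 105×20.07²)] = 1485000 mm³.
Direct shear f_v = P/L_w = 51.9×10³ / 340 = 152.6 N/mm (vertical).
Torsion M = P·e = 51.9×10³ × 310 = 16089000 N·mm.
Critical point at (x, y) = (72.57, 65) from centroid. f_tx = M·y/J = 704.4 N/mm; f_ty = M·x/J = 786.5 N/mm.
Resultant f_max = √[f_tx² + (f_v + f_ty)²] = √[704.4² + (152.6 + 786.5)²] = 1174 N/mm.
Capacity per unit length: φr_n = 0.75 × 0.6 × 480 × (0.707 × 6) = 916.3 N/mm.
1174 > 916.3 → NOT adequate.

f_max ≈ 1170 N/mm; NOT adequate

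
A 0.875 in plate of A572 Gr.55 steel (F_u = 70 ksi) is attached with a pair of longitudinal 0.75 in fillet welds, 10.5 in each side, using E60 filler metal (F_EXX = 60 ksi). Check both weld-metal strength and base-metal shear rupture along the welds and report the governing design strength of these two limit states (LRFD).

t_e = 0.707 × 0.75 = 0.5302 in; L = 21 in.
Weld metal: φR_n = 0.75 × 0.6 × 60 × 0.5302 × 21 = 300.7 kip.
Base metal (shear rupture): φR_n = 0.75 × 0.6 × 70 × 0.875 × 21 = 578.8 kip.
Governing: weld metal.

φR_n ≈ 301 kip (weld metal governs)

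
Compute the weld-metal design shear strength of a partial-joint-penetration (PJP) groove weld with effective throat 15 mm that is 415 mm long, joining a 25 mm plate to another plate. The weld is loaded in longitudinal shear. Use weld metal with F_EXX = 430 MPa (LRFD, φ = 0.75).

Effective throat (given) t_e = 15 mm.
A_we = 15 × 415 = 6225 mm².
F_nw = 0.6 F_EXX = 258 MPa.
φR_n = 0.75 × 258 × 6225 × 10⁻³ = 1205 kN.

φR_n ≈ 1200 kN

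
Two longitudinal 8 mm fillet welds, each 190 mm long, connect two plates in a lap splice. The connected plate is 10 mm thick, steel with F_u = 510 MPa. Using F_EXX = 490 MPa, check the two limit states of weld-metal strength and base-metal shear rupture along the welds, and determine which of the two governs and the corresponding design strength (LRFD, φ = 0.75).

φR_n ≈ 474 kN (weld metal governs)

t_e = 0.707 × 8 = 5.656 mm; L = 380 mm.
Weld metal: φR_n = 0.75 × 0.6 × 490 × 5.656 × 380 × 10⁻³ = 473.9 kN.
Base metal (shear rupture): φR_n = 0.75 × 0.6 × 510 × 10 × 380 × 10⁻³ = 872.1 kN.
Governing: weld metal.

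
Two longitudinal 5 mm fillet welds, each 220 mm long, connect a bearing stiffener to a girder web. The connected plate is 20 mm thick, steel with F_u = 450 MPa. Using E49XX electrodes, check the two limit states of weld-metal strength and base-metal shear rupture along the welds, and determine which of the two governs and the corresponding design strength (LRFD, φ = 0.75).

φR_n ≈ 343 kN (weld metal governs)

E49XX → F_EXX = 490 MPa.
t_e = 0.707 × 5 = 3.535 mm; L = 440 mm.
Weld metal: φR_n = 0.75 × 0.6 × 490 × 3.535 × 440 × 10⁻³ = 343 kN.
Base metal (shear rupture): φR_n = 0.75 × 0.6 × 450 × 20 × 440 × 10⁻³ = 1782 kN.
Governing: weld metal.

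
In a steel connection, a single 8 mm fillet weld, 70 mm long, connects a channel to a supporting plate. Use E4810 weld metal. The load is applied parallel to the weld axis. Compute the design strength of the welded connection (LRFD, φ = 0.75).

E48XX → F_EXX = 480 MPa.
Effective throat t_e = 0.707 × 8 = 5.656 mm.
Total length L = 70 mm; A_we = 5.656 × 70 = 395.9 mm².
F_nw = 0.6 F_EXX = 0.6 × 480 = 288 MPa.
φR_n = 0.75 × 288 × 395.9 × 10⁻³ = 85.52 kN.

φR_n ≈ 85.5 kN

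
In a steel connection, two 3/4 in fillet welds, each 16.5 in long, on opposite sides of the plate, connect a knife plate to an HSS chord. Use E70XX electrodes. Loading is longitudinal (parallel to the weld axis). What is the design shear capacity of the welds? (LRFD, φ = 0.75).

φR_n ≈ 551 kip

E70XX → F_EXX = 70 ksi.
Effective throat t_e = 0.707 × 0.75 = 0.5302 in.
Total length L = 33 in; A_we = 0.5302 × 33 = 17.5 in².
F_nw = 0.6 F_EXX = 0.6 × 70 = 42 ksi.
φR_n = 0.75 × 42 × 17.5 = 551.2 kip.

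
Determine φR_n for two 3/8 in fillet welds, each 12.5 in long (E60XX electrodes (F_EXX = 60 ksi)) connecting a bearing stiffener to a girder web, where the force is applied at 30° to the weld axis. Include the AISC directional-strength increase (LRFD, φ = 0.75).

t_e = 0.707 × 0.375 = 0.2651 in; A_we = 0.2651 × 25 = 6.628 in².
Directional factor: 1.0 + 0.5 sin^1.5(30°) = 1.177.
F_nw = 0.6 × 60 × 1.177 = 42.36 ksi.
φR_n = 0.75 × 42.36 × 6.628 = 210.6 kip.

φR_n ≈ 211 kip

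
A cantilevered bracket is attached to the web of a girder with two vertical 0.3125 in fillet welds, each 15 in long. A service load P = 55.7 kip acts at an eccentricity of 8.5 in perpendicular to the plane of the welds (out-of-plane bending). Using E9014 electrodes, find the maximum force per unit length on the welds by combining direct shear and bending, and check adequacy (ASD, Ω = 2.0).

E90XX → F_EXX = 90 ksi.
L_w = 2 × 15 = 30 in; section modulus (unit throat) S = 2 × L²/6 = 75 in².
Direct shear f_v = P/L_w = 55.7/30 = 1.857 kip/in.
Moment M = P × e = 55.7 × 8.5 = 473.45 kip·in; bending f_b = M/S = 6.313 kip/in.
f_max = √(f_v² + f_b²) = √(1.857² + 6.313²) = 6.58 kip/in.
r_n/Ω = (1/2.0) × 0.6 × 90 × (0.707 × 0.3125) = 5.965 kip/in → NOT adequate.

f_max ≈ 6.58 kip/in; NOT adequate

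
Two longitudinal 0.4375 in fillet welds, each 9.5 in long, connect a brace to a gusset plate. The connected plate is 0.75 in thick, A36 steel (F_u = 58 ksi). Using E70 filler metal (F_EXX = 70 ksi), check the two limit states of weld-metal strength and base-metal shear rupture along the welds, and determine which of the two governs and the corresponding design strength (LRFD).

t_e = 0.707 × 0.4375 = 0.3093 in; L = 19 in.
Weld metal: φR_n = 0.75 × 0.6 × 70 × 0.3093 × 19 = 185.1 kip.
Base metal (shear rupture): φR_n = 0.75 × 0.6 × 58 × 0.75 × 19 = 371.9 kip.
Governing: weld metal.

φR_n ≈ 185 kip (weld metal governs)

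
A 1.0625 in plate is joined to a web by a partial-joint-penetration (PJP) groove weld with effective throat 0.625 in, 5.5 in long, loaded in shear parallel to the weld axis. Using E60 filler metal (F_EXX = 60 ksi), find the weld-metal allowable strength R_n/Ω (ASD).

Effective throat (given) t_e = 0.625 in.
A_we = 0.625 × 5.5 = 3.438 in².
F_nw = 0.6 F_EXX = 36 ksi.
R_n/Ω = (36 × 3.438) / 2.0 = 61.88 kips.

R_n/Ω ≈ 61.9 kips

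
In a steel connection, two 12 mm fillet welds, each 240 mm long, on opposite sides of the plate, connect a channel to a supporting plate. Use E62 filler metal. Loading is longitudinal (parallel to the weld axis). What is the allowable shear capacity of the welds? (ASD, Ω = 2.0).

E62XX → F_EXX = 620 MPa.
Effective throat t_e = 0.707 × 12 = 8.484 mm.
Total length L = 480 mm; A_we = 8.484 × 480 = 4072 mm².
F_nw = 0.6 F_EXX = 0.6 × 620 = 372 MPa.
R_n = 372 × 4072 × 10⁻³ = 1515 kN; R_n/Ω = 1515/2.0 = 757.5 kN.

R_n/Ω ≈ 757 kN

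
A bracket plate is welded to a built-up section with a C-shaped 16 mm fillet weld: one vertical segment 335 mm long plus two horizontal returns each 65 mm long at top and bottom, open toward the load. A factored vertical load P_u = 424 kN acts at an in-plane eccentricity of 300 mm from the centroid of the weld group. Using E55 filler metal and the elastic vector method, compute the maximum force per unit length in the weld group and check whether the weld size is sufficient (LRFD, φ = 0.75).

f_max ≈ 3640 N/mm; NOT adequate

E55XX → F_EXX = 550 MPa.
Total weld length L_w = 465 mm. Treat welds as unit-width lines.
Centroid: x̄ = 2×65×32.5 / 465 = 9.086 mm from the vertical weld.
Polar moment about centroid: J = I_x + I_y = [335³/12 + 2×65×167.5²] + [335×9.086² + 2(65³/12 + 65×23.41²)] = 6925000 mm³.
Direct shear f_v = P/L_w = 424×10³ / 465 = 911.8 N/mm (vertical).
Torsion M = P·e = 424×10³ × 300 = 127200000 N·mm.
Critical point at (x, y) = (55.91, 167.5) from centroid. f_tx = M·y/J = 3077 N/mm; f_ty = M·x/J = 1027 N/mm.
Resultant f_max = √[f_tx² + (f_v + f_ty)²] = √[3077² + (911.8 + 1027)²] = 3637 N/mm.
Capacity per unit length: φr_n = 0.75 × 0.6 × 550 × (0.707 × 16) = 2800 N/mm.
3637 > 2800 → NOT adequate.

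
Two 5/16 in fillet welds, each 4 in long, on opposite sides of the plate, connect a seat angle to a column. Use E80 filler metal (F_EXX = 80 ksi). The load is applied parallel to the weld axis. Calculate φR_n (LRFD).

Effective throat t_e = 0.707 × 0.3125 = 0.2209 in.
Total length L = 8 in; A_we = 0.2209 × 8 = 1.767 in².
F_nw = 0.6 F_EXX = 0.6 × 80 = 48 ksi.
φR_n = 0.75 × 48 × 1.767 = 63.63 kip.

φR_n ≈ 63.6 kip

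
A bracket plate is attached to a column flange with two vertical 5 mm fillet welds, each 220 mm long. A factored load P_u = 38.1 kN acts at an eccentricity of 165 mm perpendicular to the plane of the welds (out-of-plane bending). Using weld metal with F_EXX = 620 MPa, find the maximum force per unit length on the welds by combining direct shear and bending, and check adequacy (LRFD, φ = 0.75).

L_w = 2 × 220 = 440 mm; section modulus (unit throat) S = 2 × L²/6 = 16130 mm².
Direct shear f_v = P/L_w = 38.1×10³/440 = 86.59 N/mm.
Moment M = P × e = 38.1×10³ × 165 = 6286500 N·mm; bending f_b = M/S = 389.7 N/mm.
f_max = √(f_v² + f_b²) = √(86.59² + 389.7²) = 399.2 N/mm.
φr_n = 0.75 × 0.6 × 620 × (0.707 × 5) = 986.3 N/mm → adequate.

f_max ≈ 399 N/mm; adequate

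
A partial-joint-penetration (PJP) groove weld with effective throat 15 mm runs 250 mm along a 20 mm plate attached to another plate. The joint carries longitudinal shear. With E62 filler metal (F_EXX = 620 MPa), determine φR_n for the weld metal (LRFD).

φR_n ≈ 1050 kN

Effective throat (given) t_e = 15 mm.
A_we = 15 × 250 = 3750 mm².
F_nw = 0.6 F_EXX = 372 MPa.
φR_n = 0.75 × 372 × 3750 × 10⁻³ = 1046 kN.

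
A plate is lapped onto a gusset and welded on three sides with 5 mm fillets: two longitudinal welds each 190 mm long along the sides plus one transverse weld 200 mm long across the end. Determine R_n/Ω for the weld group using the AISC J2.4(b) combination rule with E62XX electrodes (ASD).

E62XX → F_EXX = 620 MPa.
t_e = 0.707 × 5 = 3.535 mm.
R_nwl = 0.6 × 620 × 3.535 × 380 × 10⁻³ = 499.7 kN (longitudinal, 2 welds).
R_nwt = 0.6 × 620 × 3.535 × 200 × 10⁻³ = 263 kN (transverse, base value).
(i) R_nwl + R_nwt = 762.7 kN; (ii) 0.85 R_nwl + 1.5 R_nwt = 819.3 kN.
R_n = max = 819.3 kN [governs: (ii)]; R_n/Ω = 409.6 kN.

R_n/Ω ≈ 410 kN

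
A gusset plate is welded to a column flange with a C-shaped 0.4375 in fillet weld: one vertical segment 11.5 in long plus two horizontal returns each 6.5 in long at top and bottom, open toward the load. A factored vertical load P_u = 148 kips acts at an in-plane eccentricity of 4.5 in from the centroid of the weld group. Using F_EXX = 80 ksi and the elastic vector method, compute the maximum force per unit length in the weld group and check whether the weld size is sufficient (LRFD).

Total weld length L_w = 24.5 in. Treat welds as unit-width lines.
Centroid: x̄ = 2×6.5×3.25 / 24.5 = 1.724 in from the vertical weld.
Polar moment about centroid: J = I_x + I_y = [11.5³/12 + 2×6.5×5.75²] + [11.5×1.724² + 2(6.5³/12 + 6.5×1.526²)] = 666.8 in³.
Direct shear f_v = P/L_w = 148 / 24.5 = 6.041 kip/in (vertical).
Torsion M = P·e = 148 × 4.5 = 666 kip·in.
Critical point at (x, y) = (4.776, 5.75) from centroid. f_tx = M·y/J = 5.743 kip/in; f_ty = M·x/J = 4.77 kip/in.
Resultant f_max = √[f_tx² + (f_v + f_ty)²] = √[5.743² + (6.041 + 4.77)²] = 12.24 kip/in.
Capacity per unit length: φr_n = 0.75 × 0.6 × 80 × (0.707 × 0.4375) = 11.14 kip/in.
12.24 > 11.14 → NOT adequate.

f_max ≈ 12.2 kip/in; NOT adequate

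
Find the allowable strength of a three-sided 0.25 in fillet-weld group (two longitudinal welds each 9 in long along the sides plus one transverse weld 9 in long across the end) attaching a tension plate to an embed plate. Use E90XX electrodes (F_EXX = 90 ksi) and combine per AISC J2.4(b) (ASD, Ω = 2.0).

R_n/Ω ≈ 137 kips

t_e = 0.707 × 0.25 = 0.1767 in.
R_nwl = 0.6 × 90 × 0.1767 × 18 = 171.8 kips (longitudinal, 2 welds).
R_nwt = 0.6 × 90 × 0.1767 × 9 = 85.9 kips (transverse, base value).
(i) R_nwl + R_nwt = 257.7 kips; (ii) 0.85 R_nwl + 1.5 R_nwt = 274.9 kips.
R_n = max = 274.9 kips [governs: (ii)]; R_n/Ω = 137.4 kips.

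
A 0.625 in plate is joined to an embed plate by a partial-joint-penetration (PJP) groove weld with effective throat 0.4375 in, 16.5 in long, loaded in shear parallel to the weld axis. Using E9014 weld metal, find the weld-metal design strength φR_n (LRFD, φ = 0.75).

E90XX → F_EXX = 90 ksi.
Effective throat (given) t_e = 0.4375 in.
A_we = 0.4375 × 16.5 = 7.219 in².
F_nw = 0.6 F_EXX = 54 ksi.
φR_n = 0.75 × 54 × 7.219 = 292.4 kips.

φR_n ≈ 292 kips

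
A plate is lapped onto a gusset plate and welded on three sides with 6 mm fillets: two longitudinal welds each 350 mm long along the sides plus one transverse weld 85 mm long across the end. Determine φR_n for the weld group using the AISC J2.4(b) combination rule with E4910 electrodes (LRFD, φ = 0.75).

E49XX → F_EXX = 490 MPa.
t_e = 0.707 × 6 = 4.242 mm.
R_nwl = 0.6 × 490 × 4.242 × 700 × 10⁻³ = 873 kN (longitudinal, 2 welds).
R_nwt = 0.6 × 490 × 4.242 × 85 × 10⁻³ = 106 kN (transverse, base value).
(i) R_nwl + R_nwt = 979 kN; (ii) 0.85 R_nwl + 1.5 R_nwt = 901.1 kN.
R_n = max = 979 kN [governs: (i)]; φR_n = 734.3 kN.

φR_n ≈ 734 kN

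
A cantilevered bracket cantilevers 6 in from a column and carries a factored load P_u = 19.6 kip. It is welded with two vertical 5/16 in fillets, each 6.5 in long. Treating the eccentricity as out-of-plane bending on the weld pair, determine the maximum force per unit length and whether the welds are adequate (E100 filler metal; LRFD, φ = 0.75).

f_max ≈ 8.49 kip/in; adequate

E100XX → F_EXX = 100 ksi.
L_w = 2 × 6.5 = 13 in; section modulus (unit throat) S = 2 × L²/6 = 14.08 in².
Direct shear f_v = P/L_w = 19.6/13 = 1.508 kip/in.
Moment M = P × e = 19.6 × 6 = 117.6 kip·in; bending f_b = M/S = 8.35 kip/in.
f_max = √(f_v² + f_b²) = √(1.508² + 8.35²) = 8.485 kip/in.
φr_n = 0.75 × 0.6 × 100 × (0.707 × 0.3125) = 9.942 kip/in → adequate.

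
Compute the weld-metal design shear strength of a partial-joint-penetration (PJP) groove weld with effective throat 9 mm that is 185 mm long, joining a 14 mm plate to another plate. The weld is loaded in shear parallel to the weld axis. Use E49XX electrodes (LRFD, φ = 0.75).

φR_n ≈ 367 kN

E49XX → F_EXX = 490 MPa.
Effective throat (given) t_e = 9 mm.
A_we = 9 × 185 = 1665 mm².
F_nw = 0.6 F_EXX = 294 MPa.
φR_n = 0.75 × 294 × 1665 × 10⁻³ = 367.1 kN.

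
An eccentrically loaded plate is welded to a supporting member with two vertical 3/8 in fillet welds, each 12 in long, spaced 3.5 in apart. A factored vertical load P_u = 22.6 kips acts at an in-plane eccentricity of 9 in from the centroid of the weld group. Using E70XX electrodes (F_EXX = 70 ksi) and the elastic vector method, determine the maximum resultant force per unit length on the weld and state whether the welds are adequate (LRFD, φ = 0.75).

f_max ≈ 3.89 kip/in; adequate

Total weld length L_w = 24 in. Treat welds as unit-width lines.
Polar moment about centroid: J = 2[d³/12 + d(b/2)²] = 2[12³/12 + 12×1.75²] = 361.5 in³.
Direct shear f_v = P/L_w = 22.6 / 24 = 0.9417 kip/in (vertical).
Torsion M = P·e = 22.6 × 9 = 203.4 kip·in.
Critical point at (x, y) = (1.75, 6) from centroid. f_tx = M·y/J = 3.376 kip/in; f_ty = M·x/J = 0.9846 kip/in.
Resultant f_max = √[f_tx² + (f_v + f_ty)²] = √[3.376² + (0.9417 + 0.9846)²] = 3.887 kip/in.
Capacity per unit length: φr_n = 0.75 × 0.6 × 70 × (0.707 × 0.375) = 8.351 kip/in.
3.887 ≤ 8.351 → adequate.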